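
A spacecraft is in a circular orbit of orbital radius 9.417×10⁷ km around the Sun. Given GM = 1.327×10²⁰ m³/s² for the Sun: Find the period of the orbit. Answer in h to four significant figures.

T ≈ 4378 h

r = 9.417×10⁷ km = 9.417×10¹⁰ m.
Kepler's third law: T = 2π√(r³/μ) = 2π√((9.417×10¹⁰)³ / 1.327×10²⁰).
r³/μ = 6.293×10¹² s², so T = 2π × 2.509×10⁶ = 1.576×10⁷ s.
Converting: 1.576×10⁷ s ÷ 3600 = 4378 h.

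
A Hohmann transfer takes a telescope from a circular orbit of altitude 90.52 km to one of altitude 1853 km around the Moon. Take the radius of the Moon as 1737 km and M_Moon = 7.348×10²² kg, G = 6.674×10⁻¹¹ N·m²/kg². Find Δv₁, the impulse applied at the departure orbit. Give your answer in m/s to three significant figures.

μ = GM = 6.674×10⁻¹¹ × 7.348×10²² = 4.904×10¹² m³/s².
r₁ = 1737 + 90.52 = 1827.5 km = 1.8275×10⁶ m.
r₂ = 1737 + 1853 = 3590.0 km = 3.5900×10⁶ m.
Transfer ellipse a_t = (r₁ + r₂)/2 = 2.709×10⁶ m.
At r₁: circular v_c1 = √(μ/r₁) = 1638 m/s; transfer-perilune v_p = √[μ(2/r₁ − 1/a_t)] = 1886 m/s.
Δv₁ = v_p − v_c1 = 247.7 m/s.

Δv ≈ 248 m/s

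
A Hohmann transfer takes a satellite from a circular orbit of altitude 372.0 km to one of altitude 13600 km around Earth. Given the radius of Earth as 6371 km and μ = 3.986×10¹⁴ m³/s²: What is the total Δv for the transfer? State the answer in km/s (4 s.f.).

r₁ = 6371 + 372.0 = 6743.0 km = 6.7430×10⁶ m.
r₂ = 6371 + 13600 = 19971 km = 1.9971×10⁷ m.
Transfer ellipse a_t = (r₁ + r₂)/2 = 1.336×10⁷ m.
At r₁: circular v_c1 = √(μ/r₁) = 7689 m/s; transfer-perigee v_p = √[μ(2/r₁ − 1/a_t)] = 9401 m/s.
Δv₁ = v_p − v_c1 = 1713 m/s.
At r₂: circular v_c2 = √(μ/r₂) = 4468 m/s; transfer-apogee v_a = √[μ(2/r₂ − 1/a_t)] = 3174 m/s.
Δv₂ = v_c2 − v_a = 1293 m/s.
Total Δv = Δv₁ + Δv₂ = 3006 m/s = 3.006 km/s.

Δv_total ≈ 3.006 km/s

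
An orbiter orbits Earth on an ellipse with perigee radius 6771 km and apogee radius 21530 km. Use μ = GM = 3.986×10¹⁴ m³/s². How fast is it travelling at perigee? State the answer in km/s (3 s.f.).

v ≈ 9.46 km/s

Semi-major axis a = (r_p + r_a)/2 = 14150 km = 1.415×10⁷ m.
Vis-viva: v² = μ(2/r − 1/a) = 3.986×10¹⁴ × (2.954×10⁻⁷ − 7.067×10⁻⁸) = 8.957×10⁷ m²/s².
v = 9464 m/s = 9.464 km/s.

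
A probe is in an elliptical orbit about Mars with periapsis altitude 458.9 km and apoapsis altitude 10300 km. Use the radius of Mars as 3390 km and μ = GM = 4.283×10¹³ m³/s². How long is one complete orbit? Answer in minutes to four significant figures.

r_p = 3390 + 458.9 = 3848.9 km = 3.8489×10⁶ m.
r_a = 3390 + 10300 = 13690 km = 1.3690×10⁷ m.
Semi-major axis a = (r_p + r_a)/2 = (3848.9 + 13690)/2 = 8769.5 km = 8.769×10⁶ m.
By Kepler's third law T = 2π√(a³/μ) = 2π × 3.968×10³ = 2.493×10⁴ s.
= 415.5 minutes.

T ≈ 415.5 minutes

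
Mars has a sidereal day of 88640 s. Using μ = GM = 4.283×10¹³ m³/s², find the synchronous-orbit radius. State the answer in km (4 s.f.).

r_sync ≈ 20430 km

A synchronous orbit has period T, so by Kepler's third law a = (μT²/4π²)^(1/3).
μT²/4π² = 4.283×10¹³ × (8.864×10⁴)² / 39.48 = 8.524×10²¹ m³.
a = 2.043×10⁷ m = 20428 km.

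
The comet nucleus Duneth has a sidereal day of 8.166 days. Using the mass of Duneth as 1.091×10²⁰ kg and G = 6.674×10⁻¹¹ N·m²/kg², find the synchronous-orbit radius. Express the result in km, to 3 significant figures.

μ = GM = 6.674×10⁻¹¹ × 1.091×10²⁰ = 7.281×10⁹ m³/s².
T = 8.166 days = 7.055×10⁵ s.
A synchronous orbit has period T, so by Kepler's third law a = (μT²/4π²)^(1/3).
μT²/4π² = 7.281×10⁹ × (7.055×10⁵)² / 39.48 = 9.181×10¹⁹ m³.
a = 4.511×10⁶ m = 4511.3 km.

r_sync ≈ 4510 km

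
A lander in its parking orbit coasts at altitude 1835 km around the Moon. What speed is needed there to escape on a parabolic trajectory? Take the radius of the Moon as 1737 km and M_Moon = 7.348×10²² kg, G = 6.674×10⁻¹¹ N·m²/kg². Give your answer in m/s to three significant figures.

v_esc ≈ 1660 m/s

μ = GM = 6.674×10⁻¹¹ × 7.348×10²² = 4.904×10¹² m³/s².
r = 1737 + 1835 = 3572.0 km = 3.5720×10⁶ m.
Escape speed v_esc = √(2μ/r) = √(2 × 4.904×10¹² / 3.572×10⁶) = √(2.746×10⁶) = 1657 m/s.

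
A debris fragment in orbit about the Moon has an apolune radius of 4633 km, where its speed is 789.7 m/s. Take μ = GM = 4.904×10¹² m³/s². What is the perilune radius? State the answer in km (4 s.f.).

perilune radius ≈ 1935 km

r_a = 4.633×10⁶ m.
Specific energy ε = v²/2 − μ/r = -7.467×10⁵ J/kg, so a = −μ/(2ε) = 3.284×10⁶ m.
The apsides satisfy r_p + r_a = 2a, so the perilune radius is 2a − r_a = 1.935×10⁶ m = 1934.7 km.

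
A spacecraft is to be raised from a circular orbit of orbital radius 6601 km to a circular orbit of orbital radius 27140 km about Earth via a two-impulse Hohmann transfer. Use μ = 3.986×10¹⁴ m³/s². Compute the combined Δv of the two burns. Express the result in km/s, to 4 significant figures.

r₁ = 6601 km = 6.601×10⁶ m.
r₂ = 27140 km = 2.714×10⁷ m.
Transfer ellipse a_t = (r₁ + r₂)/2 = 1.687×10⁷ m.
At r₁: circular v_c1 = √(μ/r₁) = 7771 m/s; transfer-perigee v_p = √[μ(2/r₁ − 1/a_t)] = 9856 m/s.
Δv₁ = v_p − v_c1 = 2085 m/s.
At r₂: circular v_c2 = √(μ/r₂) = 3832 m/s; transfer-apogee v_a = √[μ(2/r₂ − 1/a_t)] = 2397 m/s.
Δv₂ = v_c2 − v_a = 1435 m/s.
Total Δv = Δv₁ + Δv₂ = 3520 m/s = 3.520 km/s.

Δv_total ≈ 3.520 km/s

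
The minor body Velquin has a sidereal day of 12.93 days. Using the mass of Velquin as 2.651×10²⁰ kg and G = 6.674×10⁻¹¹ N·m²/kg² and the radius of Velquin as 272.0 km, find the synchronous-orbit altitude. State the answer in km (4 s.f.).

μ = GM = 6.674×10⁻¹¹ × 2.651×10²⁰ = 1.769×10¹⁰ m³/s².
T = 12.93 days = 1.117×10⁶ s.
A synchronous orbit has period T, so by Kepler's third law a = (μT²/4π²)^(1/3).
μT²/4π² = 1.769×10¹⁰ × (1.117×10⁶)² / 39.48 = 5.593×10²⁰ m³.
a = 8.239×10⁶ m = 8239.2 km.
Altitude h = a − R = 8239.2 − 272.0 = 7967.2 km.

h_sync ≈ 7967 km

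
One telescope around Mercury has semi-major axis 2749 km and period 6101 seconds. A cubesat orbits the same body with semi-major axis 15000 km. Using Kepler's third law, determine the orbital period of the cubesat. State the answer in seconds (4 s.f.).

T₂ ≈ 77760 seconds

Kepler's third law: T² ∝ a³, so T₂ = T₁ (a₂/a₁)^(3/2).
a₂/a₁ = 5.457, (a₂/a₁)^(3/2) = 12.75.
T₂ = 6101 × 12.75 = 77760 seconds.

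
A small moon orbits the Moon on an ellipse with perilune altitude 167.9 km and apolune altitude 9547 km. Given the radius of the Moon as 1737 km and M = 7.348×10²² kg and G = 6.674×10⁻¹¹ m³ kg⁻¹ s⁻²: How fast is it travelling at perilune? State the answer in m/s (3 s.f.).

v ≈ 2100 m/s

μ = GM = 6.674×10⁻¹¹ × 7.348×10²² = 4.904×10¹² m³/s².
r_p = 1737 + 167.9 = 1904.9 km = 1.9049×10⁶ m.
r_a = 1737 + 9547 = 11284 km = 1.1284×10⁷ m.
Semi-major axis a = (r_p + r_a)/2 = 6594.4 km = 6.594×10⁶ m.
Vis-viva: v² = μ(2/r − 1/a) = 4.904×10¹² × (1.050×10⁻⁶ − 1.516×10⁻⁷) = 4.405×10⁶ m²/s².
v = 2099 m/s.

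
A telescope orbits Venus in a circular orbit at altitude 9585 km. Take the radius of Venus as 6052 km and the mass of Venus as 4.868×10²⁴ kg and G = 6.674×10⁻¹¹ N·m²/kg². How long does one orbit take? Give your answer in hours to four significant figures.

μ = GM = 6.674×10⁻¹¹ × 4.868×10²⁴ = 3.249×10¹⁴ m³/s².
r = 6052 + 9585 = 15637 km = 1.5637×10⁷ m.
Kepler's third law: T = 2π√(r³/μ) = 2π√((1.564×10⁷)³ / 3.249×10¹⁴).
r³/μ = 1.177×10⁷ s², so T = 2π × 3.431×10³ = 2.155×10⁴ s.
Converting: 2.155×10⁴ s ÷ 3600 = 5.987 hours.

T ≈ 5.987 hours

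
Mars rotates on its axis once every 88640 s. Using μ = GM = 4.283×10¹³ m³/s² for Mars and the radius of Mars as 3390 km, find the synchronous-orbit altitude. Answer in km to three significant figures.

h_sync ≈ 17000 km

A synchronous orbit has period T, so by Kepler's third law a = (μT²/4π²)^(1/3).
μT²/4π² = 4.283×10¹³ × (8.864×10⁴)² / 39.48 = 8.524×10²¹ m³.
a = 2.043×10⁷ m = 20428 km.
Altitude h = a − R = 20428 − 3390 = 17038 km.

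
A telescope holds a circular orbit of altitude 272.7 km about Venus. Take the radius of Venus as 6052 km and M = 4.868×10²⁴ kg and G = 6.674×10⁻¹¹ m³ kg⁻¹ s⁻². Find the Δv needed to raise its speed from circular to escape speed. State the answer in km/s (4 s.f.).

Δv ≈ 2.969 km/s

μ = GM = 6.674×10⁻¹¹ × 4.868×10²⁴ = 3.249×10¹⁴ m³/s².
r = 6052 + 272.7 = 6324.7 km = 6.3247×10⁶ m.
Circular speed v_c = √(μ/r) = 7167 m/s.
Escape speed v_esc = √(2μ/r) = √2 × v_c = 10140 m/s.
Δv = v_esc − v_c = 2969 m/s = 2.969 km/s.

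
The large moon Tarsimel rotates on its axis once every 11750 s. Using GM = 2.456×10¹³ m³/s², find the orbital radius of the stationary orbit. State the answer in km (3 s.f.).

r_sync ≈ 4410 km

A synchronous orbit has period T, so by Kepler's third law a = (μT²/4π²)^(1/3).
μT²/4π² = 2.456×10¹³ × (1.175×10⁴)² / 39.48 = 8.589×10¹⁹ m³.
a = 4.412×10⁶ m = 4412.1 km.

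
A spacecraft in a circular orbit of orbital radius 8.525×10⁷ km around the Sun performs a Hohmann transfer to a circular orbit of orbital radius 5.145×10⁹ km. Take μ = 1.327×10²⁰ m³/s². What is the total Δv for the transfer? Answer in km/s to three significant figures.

Δv_total ≈ 20.0 km/s

r₁ = 8.525×10⁷ km = 8.525×10¹⁰ m.
r₂ = 5.145×10⁹ km = 5.145×10¹² m.
Transfer ellipse a_t = (r₁ + r₂)/2 = 2.615×10¹² m.
At r₁: circular v_c1 = √(μ/r₁) = 39450 m/s; transfer-perihelion v_p = √[μ(2/r₁ − 1/a_t)] = 55340 m/s.
Δv₁ = v_p − v_c1 = 15890 m/s.
At r₂: circular v_c2 = √(μ/r₂) = 5079 m/s; transfer-aphelion v_a = √[μ(2/r₂ − 1/a_t)] = 916.9 m/s.
Δv₂ = v_c2 − v_a = 4162 m/s.
Total Δv = Δv₁ + Δv₂ = 20050 m/s = 20.05 km/s.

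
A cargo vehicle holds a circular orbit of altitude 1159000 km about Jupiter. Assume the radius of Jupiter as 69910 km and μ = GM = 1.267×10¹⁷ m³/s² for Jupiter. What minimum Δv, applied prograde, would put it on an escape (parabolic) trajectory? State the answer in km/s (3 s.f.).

r = 69910 + 1159000 = 1228900 km = 1.2289×10⁹ m.
Circular speed v_c = √(μ/r) = 10150 m/s.
Escape speed v_esc = √(2μ/r) = √2 × v_c = 14360 m/s.
Δv = v_esc − v_c = 4206 m/s = 4.206 km/s.

Δv ≈ 4.21 km/s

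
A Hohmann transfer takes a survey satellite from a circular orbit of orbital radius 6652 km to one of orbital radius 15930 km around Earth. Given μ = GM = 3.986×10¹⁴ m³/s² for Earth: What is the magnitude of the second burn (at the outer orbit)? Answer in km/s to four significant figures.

r₁ = 6652 km = 6.652×10⁶ m.
r₂ = 15930 km = 1.593×10⁷ m.
Transfer ellipse a_t = (r₁ + r₂)/2 = 1.129×10⁷ m.
At r₁: circular v_c1 = √(μ/r₁) = 7741 m/s; transfer-perigee v_p = √[μ(2/r₁ − 1/a_t)] = 9195 m/s.
At r₂: circular v_c2 = √(μ/r₂) = 5002 m/s; transfer-apogee v_a = √[μ(2/r₂ − 1/a_t)] = 3839 m/s.
Δv₂ = v_c2 − v_a = 1163 m/s.
= 1.163 km/s.

Δv ≈ 1.163 km/s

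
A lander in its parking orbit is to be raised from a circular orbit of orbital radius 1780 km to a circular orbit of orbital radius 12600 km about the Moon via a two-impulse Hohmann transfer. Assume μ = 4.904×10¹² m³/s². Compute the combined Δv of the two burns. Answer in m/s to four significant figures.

Δv_total ≈ 850.9 m/s

r₁ = 1780 km = 1.780×10⁶ m.
r₂ = 12600 km = 1.260×10⁷ m.
Transfer ellipse a_t = (r₁ + r₂)/2 = 7.190×10⁶ m.
At r₁: circular v_c1 = √(μ/r₁) = 1660 m/s; transfer-perilune v_p = √[μ(2/r₁ − 1/a_t)] = 2197 m/s.
Δv₁ = v_p − v_c1 = 537.4 m/s.
At r₂: circular v_c2 = √(μ/r₂) = 623.9 m/s; transfer-apolune v_a = √[μ(2/r₂ − 1/a_t)] = 310.4 m/s.
Δv₂ = v_c2 − v_a = 313.5 m/s.
Total Δv = Δv₁ + Δv₂ = 850.9 m/s.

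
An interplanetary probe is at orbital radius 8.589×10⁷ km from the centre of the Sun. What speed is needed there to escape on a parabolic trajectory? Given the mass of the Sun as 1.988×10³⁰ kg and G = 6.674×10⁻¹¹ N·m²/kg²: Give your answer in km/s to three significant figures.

v_esc ≈ 55.6 km/s

μ = GM = 6.674×10⁻¹¹ × 1.988×10³⁰ = 1.327×10²⁰ m³/s².
r = 8.589×10⁷ km = 8.589×10¹⁰ m.
Escape speed v_esc = √(2μ/r) = √(2 × 1.327×10²⁰ / 8.589×10¹⁰) = √(3.090×10⁹) = 55580 m/s.
= 55.58 km/s.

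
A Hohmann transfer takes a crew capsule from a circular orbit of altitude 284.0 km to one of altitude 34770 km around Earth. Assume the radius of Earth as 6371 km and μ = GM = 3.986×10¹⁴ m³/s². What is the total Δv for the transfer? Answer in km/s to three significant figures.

r₁ = 6371 + 284.0 = 6655.0 km = 6.6550×10⁶ m.
r₂ = 6371 + 34770 = 41141 km = 4.1141×10⁷ m.
Transfer ellipse a_t = (r₁ + r₂)/2 = 2.390×10⁷ m.
At r₁: circular v_c1 = √(μ/r₁) = 7739 m/s; transfer-perigee v_p = √[μ(2/r₁ − 1/a_t)] = 10150 m/s.
Δv₁ = v_p − v_c1 = 2415 m/s.
At r₂: circular v_c2 = √(μ/r₂) = 3113 m/s; transfer-apogee v_a = √[μ(2/r₂ − 1/a_t)] = 1643 m/s.
Δv₂ = v_c2 − v_a = 1470 m/s.
Total Δv = Δv₁ + Δv₂ = 3885 m/s = 3.885 km/s.

Δv_total ≈ 3.89 km/s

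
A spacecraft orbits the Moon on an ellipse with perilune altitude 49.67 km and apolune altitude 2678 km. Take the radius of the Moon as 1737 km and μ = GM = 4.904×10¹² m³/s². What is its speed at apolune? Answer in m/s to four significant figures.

v ≈ 800.0 m/s

r_p = 1737 + 49.67 = 1786.7 km = 1.7867×10⁶ m.
r_a = 1737 + 2678 = 4415.0 km = 4.4150×10⁶ m.
Semi-major axis a = (r_p + r_a)/2 = 3100.8 km = 3.101×10⁶ m.
Vis-viva: v² = μ(2/r − 1/a) = 4.904×10¹² × (4.530×10⁻⁷ − 3.225×10⁻⁷) = 6.400×10⁵ m²/s².
v = 800.0 m/s.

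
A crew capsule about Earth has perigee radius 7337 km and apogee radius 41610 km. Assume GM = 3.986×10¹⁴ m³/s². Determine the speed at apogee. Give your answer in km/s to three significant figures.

v ≈ 1.69 km/s

Semi-major axis a = (r_p + r_a)/2 = 24474 km = 2.447×10⁷ m.
Vis-viva: v² = μ(2/r − 1/a) = 3.986×10¹⁴ × (4.807×10⁻⁸ − 4.086×10⁻⁸) = 2.872×10⁶ m²/s².
v = 1695 m/s = 1.695 km/s.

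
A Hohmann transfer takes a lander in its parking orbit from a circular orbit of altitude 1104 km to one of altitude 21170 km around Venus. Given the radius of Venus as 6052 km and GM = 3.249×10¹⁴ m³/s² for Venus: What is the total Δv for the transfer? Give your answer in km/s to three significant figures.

Δv_total ≈ 2.97 km/s

r₁ = 6052 + 1104 = 7156.0 km = 7.1560×10⁶ m.
r₂ = 6052 + 21170 = 27222 km = 2.7222×10⁷ m.
Transfer ellipse a_t = (r₁ + r₂)/2 = 1.719×10⁷ m.
At r₁: circular v_c1 = √(μ/r₁) = 6738 m/s; transfer-periapsis v_p = √[μ(2/r₁ − 1/a_t)] = 8480 m/s.
Δv₁ = v_p − v_c1 = 1741 m/s.
At r₂: circular v_c2 = √(μ/r₂) = 3455 m/s; transfer-apoapsis v_a = √[μ(2/r₂ − 1/a_t)] = 2229 m/s.
Δv₂ = v_c2 − v_a = 1226 m/s.
Total Δv = Δv₁ + Δv₂ = 2967 m/s = 2.967 km/s.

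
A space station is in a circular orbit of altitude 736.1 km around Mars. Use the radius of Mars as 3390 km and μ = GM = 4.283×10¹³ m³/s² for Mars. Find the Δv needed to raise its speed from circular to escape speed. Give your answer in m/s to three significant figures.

r = 3390 + 736.1 = 4126.1 km = 4.1261×10⁶ m.
Circular speed v_c = √(μ/r) = 3222 m/s.
Escape speed v_esc = √(2μ/r) = √2 × v_c = 4556 m/s.
Δv = v_esc − v_c = 1335 m/s.

Δv ≈ 1330 m/s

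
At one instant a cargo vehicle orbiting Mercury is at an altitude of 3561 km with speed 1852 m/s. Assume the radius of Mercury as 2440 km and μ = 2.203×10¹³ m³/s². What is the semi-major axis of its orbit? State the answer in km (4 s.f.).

r = 2440 + 3561 = 6001.0 km = 6.001×10⁶ m.
Specific orbital energy ε = v²/2 − μ/r = (1852)²/2 − 2.203×10¹³/6.001×10⁶ = -1.956×10⁶ J/kg.
Since ε = −μ/(2a), a = −μ/(2ε) = 5.631×10⁶ m = 5631.1 km.

a ≈ 5631 km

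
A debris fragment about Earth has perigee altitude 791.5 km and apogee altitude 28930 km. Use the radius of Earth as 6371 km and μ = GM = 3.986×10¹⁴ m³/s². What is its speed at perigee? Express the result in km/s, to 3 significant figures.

r_p = 6371 + 791.5 = 7162.5 km = 7.1625×10⁶ m.
r_a = 6371 + 28930 = 35301 km = 3.5301×10⁷ m.
Semi-major axis a = (r_p + r_a)/2 = 21232 km = 2.123×10⁷ m.
Vis-viva: v² = μ(2/r − 1/a) = 3.986×10¹⁴ × (2.792×10⁻⁷ − 4.710×10⁻⁸) = 9.253×10⁷ m²/s².
v = 9619 m/s = 9.619 km/s.

v ≈ 9.62 km/s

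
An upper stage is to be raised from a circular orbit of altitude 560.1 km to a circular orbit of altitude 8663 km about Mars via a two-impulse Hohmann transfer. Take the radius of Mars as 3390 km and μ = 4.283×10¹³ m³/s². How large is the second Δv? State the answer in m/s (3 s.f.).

Δv ≈ 561 m/s

r₁ = 3390 + 560.1 = 3950.1 km = 3.9501×10⁶ m.
r₂ = 3390 + 8663 = 12053 km = 1.2053×10⁷ m.
Transfer ellipse a_t = (r₁ + r₂)/2 = 8.002×10⁶ m.
At r₁: circular v_c1 = √(μ/r₁) = 3293 m/s; transfer-periapsis v_p = √[μ(2/r₁ − 1/a_t)] = 4041 m/s.
At r₂: circular v_c2 = √(μ/r₂) = 1885 m/s; transfer-apoapsis v_a = √[μ(2/r₂ − 1/a_t)] = 1324 m/s.
Δv₂ = v_c2 − v_a = 560.6 m/s.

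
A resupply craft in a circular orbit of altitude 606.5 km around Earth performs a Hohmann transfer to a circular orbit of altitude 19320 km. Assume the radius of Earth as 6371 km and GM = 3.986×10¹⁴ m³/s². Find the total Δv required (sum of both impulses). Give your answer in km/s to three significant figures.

Δv_total ≈ 3.29 km/s

r₁ = 6371 + 606.5 = 6977.5 km = 6.9775×10⁶ m.
r₂ = 6371 + 19320 = 25691 km = 2.5691×10⁷ m.
Transfer ellipse a_t = (r₁ + r₂)/2 = 1.633×10⁷ m.
At r₁: circular v_c1 = √(μ/r₁) = 7558 m/s; transfer-perigee v_p = √[μ(2/r₁ − 1/a_t)] = 9479 m/s.
Δv₁ = v_p − v_c1 = 1921 m/s.
At r₂: circular v_c2 = √(μ/r₂) = 3939 m/s; transfer-apogee v_a = √[μ(2/r₂ − 1/a_t)] = 2574 m/s.
Δv₂ = v_c2 − v_a = 1365 m/s.
Total Δv = Δv₁ + Δv₂ = 3285 m/s = 3.285 km/s.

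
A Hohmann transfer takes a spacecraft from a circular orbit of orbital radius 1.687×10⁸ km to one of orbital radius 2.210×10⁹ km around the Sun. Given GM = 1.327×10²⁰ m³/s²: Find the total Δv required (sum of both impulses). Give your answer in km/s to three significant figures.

r₁ = 1.687×10⁸ km = 1.687×10¹¹ m.
r₂ = 2.210×10⁹ km = 2.210×10¹² m.
Transfer ellipse a_t = (r₁ + r₂)/2 = 1.189×10¹² m.
At r₁: circular v_c1 = √(μ/r₁) = 28050 m/s; transfer-perihelion v_p = √[μ(2/r₁ − 1/a_t)] = 38230 m/s.
Δv₁ = v_p − v_c1 = 10180 m/s.
At r₂: circular v_c2 = √(μ/r₂) = 7749 m/s; transfer-aphelion v_a = √[μ(2/r₂ − 1/a_t)] = 2918 m/s.
Δv₂ = v_c2 − v_a = 4831 m/s.
Total Δv = Δv₁ + Δv₂ = 15020 m/s = 15.02 km/s.

Δv_total ≈ 15.0 km/s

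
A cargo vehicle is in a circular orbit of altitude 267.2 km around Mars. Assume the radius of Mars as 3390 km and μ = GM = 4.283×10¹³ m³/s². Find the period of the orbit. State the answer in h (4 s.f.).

r = 3390 + 267.2 = 3657.2 km = 3.6572×10⁶ m.
Kepler's third law: T = 2π√(r³/μ) = 2π√((3.657×10⁶)³ / 4.283×10¹³).
r³/μ = 1.142×10⁶ s², so T = 2π × 1.069×10³ = 6.715×10³ s.
Converting: 6.715×10³ s ÷ 3600 = 1.865 h.

T ≈ 1.865 h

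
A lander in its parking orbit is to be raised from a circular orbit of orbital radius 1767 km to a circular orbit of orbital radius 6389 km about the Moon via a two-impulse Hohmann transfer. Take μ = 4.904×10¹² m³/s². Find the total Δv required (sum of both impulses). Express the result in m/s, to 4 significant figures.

Δv_total ≈ 718.7 m/s

r₁ = 1767 km = 1.767×10⁶ m.
r₂ = 6389 km = 6.389×10⁶ m.
Transfer ellipse a_t = (r₁ + r₂)/2 = 4.078×10⁶ m.
At r₁: circular v_c1 = √(μ/r₁) = 1666 m/s; transfer-perilune v_p = √[μ(2/r₁ − 1/a_t)] = 2085 m/s.
Δv₁ = v_p − v_c1 = 419.3 m/s.
At r₂: circular v_c2 = √(μ/r₂) = 876.1 m/s; transfer-apolune v_a = √[μ(2/r₂ − 1/a_t)] = 576.7 m/s.
Δv₂ = v_c2 − v_a = 299.4 m/s.
Total Δv = Δv₁ + Δv₂ = 718.7 m/s.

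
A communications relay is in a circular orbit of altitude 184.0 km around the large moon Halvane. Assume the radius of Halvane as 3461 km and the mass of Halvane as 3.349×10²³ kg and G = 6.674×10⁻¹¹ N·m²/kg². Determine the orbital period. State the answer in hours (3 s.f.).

μ = GM = 6.674×10⁻¹¹ × 3.349×10²³ = 2.235×10¹³ m³/s².
r = 3461 + 184.0 = 3645.0 km = 3.6450×10⁶ m.
Kepler's third law: T = 2π√(r³/μ) = 2π√((3.645×10⁶)³ / 2.235×10¹³).
r³/μ = 2.167×10⁶ s², so T = 2π × 1.472×10³ = 9.249×10³ s.
Converting: 9.249×10³ s ÷ 3600 = 2.569 hours.

T ≈ 2.57 hours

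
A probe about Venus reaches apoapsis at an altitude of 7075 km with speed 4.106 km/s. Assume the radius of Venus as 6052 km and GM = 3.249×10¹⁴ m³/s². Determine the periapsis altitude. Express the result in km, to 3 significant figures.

periapsis altitude ≈ 728 km

r_a = 6052 + 7075 = 13127 km = 1.313×10⁷ m.
Specific energy ε = v²/2 − μ/r = -1.632×10⁷ J/kg, so a = −μ/(2ε) = 9.953×10⁶ m.
The apsides satisfy r_p + r_a = 2a, so the periapsis radius is 2a − r_a = 6.780×10⁶ m = 6780.0 km.
Periapsis altitude = 6780.0 − 6052 = 728.00 km.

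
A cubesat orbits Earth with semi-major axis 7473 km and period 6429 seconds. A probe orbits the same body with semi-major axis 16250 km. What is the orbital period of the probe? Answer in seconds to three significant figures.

T₂ ≈ 20600 seconds

Kepler's third law: T² ∝ a³, so T₂ = T₁ (a₂/a₁)^(3/2).
a₂/a₁ = 2.174, (a₂/a₁)^(3/2) = 3.207.
T₂ = 6429 × 3.207 = 20610 seconds.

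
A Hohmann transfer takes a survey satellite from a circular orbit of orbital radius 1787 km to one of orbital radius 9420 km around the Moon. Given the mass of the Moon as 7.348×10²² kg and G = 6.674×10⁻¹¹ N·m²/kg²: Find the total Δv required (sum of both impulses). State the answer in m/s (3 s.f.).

Δv_total ≈ 805 m/s

μ = GM = 6.674×10⁻¹¹ × 7.348×10²² = 4.904×10¹² m³/s².
r₁ = 1787 km = 1.787×10⁶ m.
r₂ = 9420 km = 9.420×10⁶ m.
Transfer ellipse a_t = (r₁ + r₂)/2 = 5.604×10⁶ m.
At r₁: circular v_c1 = √(μ/r₁) = 1657 m/s; transfer-perilune v_p = √[μ(2/r₁ − 1/a_t)] = 2148 m/s.
Δv₁ = v_p − v_c1 = 491.3 m/s.
At r₂: circular v_c2 = √(μ/r₂) = 721.5 m/s; transfer-apolune v_a = √[μ(2/r₂ − 1/a_t)] = 407.5 m/s.
Δv₂ = v_c2 − v_a = 314.1 m/s.
Total Δv = Δv₁ + Δv₂ = 805.4 m/s.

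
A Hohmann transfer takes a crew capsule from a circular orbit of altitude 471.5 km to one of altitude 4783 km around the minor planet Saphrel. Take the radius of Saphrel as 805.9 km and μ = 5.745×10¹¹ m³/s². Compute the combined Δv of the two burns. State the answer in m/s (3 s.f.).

Δv_total ≈ 310 m/s

r₁ = 805.9 + 471.5 = 1277.4 km = 1.2774×10⁶ m.
r₂ = 805.9 + 4783 = 5588.9 km = 5.5889×10⁶ m.
Transfer ellipse a_t = (r₁ + r₂)/2 = 3.433×10⁶ m.
At r₁: circular v_c1 = √(μ/r₁) = 670.6 m/s; transfer-periapsis v_p = √[μ(2/r₁ − 1/a_t)] = 855.7 m/s.
Δv₁ = v_p − v_c1 = 185.0 m/s.
At r₂: circular v_c2 = √(μ/r₂) = 320.6 m/s; transfer-apoapsis v_a = √[μ(2/r₂ − 1/a_t)] = 195.6 m/s.
Δv₂ = v_c2 − v_a = 125.0 m/s.
Total Δv = Δv₁ + Δv₂ = 310.1 m/s.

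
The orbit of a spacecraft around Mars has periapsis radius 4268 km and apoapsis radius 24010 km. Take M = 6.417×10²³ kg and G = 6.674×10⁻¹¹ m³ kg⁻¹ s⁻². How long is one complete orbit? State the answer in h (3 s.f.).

μ = GM = 6.674×10⁻¹¹ × 6.417×10²³ = 4.283×10¹³ m³/s².
Semi-major axis a = (r_p + r_a)/2 = (4268.0 + 24010)/2 = 14139 km = 1.414×10⁷ m.
By Kepler's third law T = 2π√(a³/μ) = 2π × 8.124×10³ = 5.104×10⁴ s.
= 14.18 h.

T ≈ 14.2 h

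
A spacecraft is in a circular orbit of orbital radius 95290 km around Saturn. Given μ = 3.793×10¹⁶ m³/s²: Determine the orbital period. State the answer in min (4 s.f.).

r = 95290 km = 9.529×10⁷ m.
Kepler's third law: T = 2π√(r³/μ) = 2π√((9.529×10⁷)³ / 3.793×10¹⁶).
r³/μ = 2.281×10⁷ s², so T = 2π × 4.776×10³ = 3.001×10⁴ s.
Converting: 3.001×10⁴ s ÷ 60.00 = 500.2 min.

T ≈ 500.2 min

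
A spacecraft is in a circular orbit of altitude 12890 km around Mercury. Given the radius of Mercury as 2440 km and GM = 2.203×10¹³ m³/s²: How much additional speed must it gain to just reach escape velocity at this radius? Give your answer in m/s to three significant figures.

r = 2440 + 12890 = 15330 km = 1.5330×10⁷ m.
Circular speed v_c = √(μ/r) = 1199 m/s.
Escape speed v_esc = √(2μ/r) = √2 × v_c = 1695 m/s.
Δv = v_esc − v_c = 496.5 m/s.

Δv ≈ 497 m/s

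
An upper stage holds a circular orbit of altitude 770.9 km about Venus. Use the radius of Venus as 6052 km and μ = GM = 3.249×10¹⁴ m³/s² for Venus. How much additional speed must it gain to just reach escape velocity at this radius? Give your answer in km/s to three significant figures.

Δv ≈ 2.86 km/s

r = 6052 + 770.9 = 6822.9 km = 6.8229×10⁶ m.
Circular speed v_c = √(μ/r) = 6901 m/s.
Escape speed v_esc = √(2μ/r) = √2 × v_c = 9759 m/s.
Δv = v_esc − v_c = 2858 m/s = 2.858 km/s.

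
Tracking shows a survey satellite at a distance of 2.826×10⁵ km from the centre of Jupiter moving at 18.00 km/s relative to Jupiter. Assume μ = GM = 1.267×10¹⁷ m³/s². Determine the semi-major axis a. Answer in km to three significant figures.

a ≈ 2.21×10⁵ km

r = 2.826×10⁸ m.
Vis-viva rearranged: 1/a = 2/r − v²/μ = 7.077×10⁻⁹ − 2.557×10⁻⁹ = 4.520×10⁻⁹ m⁻¹.
a = 2.212×10⁸ m = 2.2124×10⁵ km.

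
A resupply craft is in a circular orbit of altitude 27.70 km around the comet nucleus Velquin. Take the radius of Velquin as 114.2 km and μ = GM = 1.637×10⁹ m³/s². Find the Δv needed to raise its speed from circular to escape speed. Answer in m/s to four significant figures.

r = 114.2 + 27.70 = 141.90 km = 1.4190×10⁵ m.
Circular speed v_c = √(μ/r) = 107.4 m/s.
Escape speed v_esc = √(2μ/r) = √2 × v_c = 151.9 m/s.
Δv = v_esc − v_c = 44.49 m/s.

Δv ≈ 44.49 m/s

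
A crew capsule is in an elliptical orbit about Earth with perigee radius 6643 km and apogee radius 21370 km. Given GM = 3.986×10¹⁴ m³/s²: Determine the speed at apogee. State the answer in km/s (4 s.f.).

Semi-major axis a = (r_p + r_a)/2 = 14006 km = 1.401×10⁷ m.
Vis-viva: v² = μ(2/r − 1/a) = 3.986×10¹⁴ × (9.359×10⁻⁸ − 7.140×10⁻⁸) = 8.846×10⁶ m²/s².
v = 2974 m/s = 2.974 km/s.

v ≈ 2.974 km/s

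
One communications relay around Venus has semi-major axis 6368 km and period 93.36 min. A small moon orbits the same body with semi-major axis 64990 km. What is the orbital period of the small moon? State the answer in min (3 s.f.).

T₂ ≈ 3040 min

Kepler's third law: T² ∝ a³, so T₂ = T₁ (a₂/a₁)^(3/2).
a₂/a₁ = 10.21, (a₂/a₁)^(3/2) = 32.60.
T₂ = 93.36 × 32.60 = 3044 min.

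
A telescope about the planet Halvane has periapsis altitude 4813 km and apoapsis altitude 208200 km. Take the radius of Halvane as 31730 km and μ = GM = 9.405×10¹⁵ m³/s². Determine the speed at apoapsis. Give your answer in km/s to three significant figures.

r_p = 31730 + 4813 = 36543 km = 3.6543×10⁷ m.
r_a = 31730 + 208200 = 239930 km = 2.3993×10⁸ m.
Semi-major axis a = (r_p + r_a)/2 = 1.3824×10⁵ km = 1.382×10⁸ m.
Vis-viva: v² = μ(2/r − 1/a) = 9.405×10¹⁵ × (8.336×10⁻⁹ − 7.234×10⁻⁹) = 1.036×10⁷ m²/s².
v = 3219 m/s = 3.219 km/s.

v ≈ 3.22 km/s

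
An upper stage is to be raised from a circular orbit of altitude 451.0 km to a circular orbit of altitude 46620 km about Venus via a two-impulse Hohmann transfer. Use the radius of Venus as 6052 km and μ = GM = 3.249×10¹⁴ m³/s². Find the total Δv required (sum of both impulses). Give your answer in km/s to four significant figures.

Δv_total ≈ 3.682 km/s

r₁ = 6052 + 451.0 = 6503.0 km = 6.5030×10⁶ m.
r₂ = 6052 + 46620 = 52672 km = 5.2672×10⁷ m.
Transfer ellipse a_t = (r₁ + r₂)/2 = 2.959×10⁷ m.
At r₁: circular v_c1 = √(μ/r₁) = 7068 m/s; transfer-periapsis v_p = √[μ(2/r₁ − 1/a_t)] = 9431 m/s.
Δv₁ = v_p − v_c1 = 2363 m/s.
At r₂: circular v_c2 = √(μ/r₂) = 2484 m/s; transfer-apoapsis v_a = √[μ(2/r₂ − 1/a_t)] = 1164 m/s.
Δv₂ = v_c2 − v_a = 1319 m/s.
Total Δv = Δv₁ + Δv₂ = 3682 m/s = 3.682 km/s.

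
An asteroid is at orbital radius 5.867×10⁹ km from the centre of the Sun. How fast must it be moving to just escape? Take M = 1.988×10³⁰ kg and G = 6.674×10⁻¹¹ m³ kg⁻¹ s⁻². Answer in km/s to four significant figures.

v_esc ≈ 6.725 km/s

μ = GM = 6.674×10⁻¹¹ × 1.988×10³⁰ = 1.327×10²⁰ m³/s².
r = 5.867×10⁹ km = 5.867×10¹² m.
Escape speed v_esc = √(2μ/r) = √(2 × 1.327×10²⁰ / 5.867×10¹²) = √(4.523×10⁷) = 6725 m/s.
= 6.725 km/s.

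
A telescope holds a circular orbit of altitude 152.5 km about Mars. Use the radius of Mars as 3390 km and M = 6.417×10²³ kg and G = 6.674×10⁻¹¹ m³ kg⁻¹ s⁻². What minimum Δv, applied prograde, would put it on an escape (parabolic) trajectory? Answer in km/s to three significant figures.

μ = GM = 6.674×10⁻¹¹ × 6.417×10²³ = 4.283×10¹³ m³/s².
r = 3390 + 152.5 = 3542.5 km = 3.5425×10⁶ m.
Circular speed v_c = √(μ/r) = 3477 m/s.
Escape speed v_esc = √(2μ/r) = √2 × v_c = 4917 m/s.
Δv = v_esc − v_c = 1440 m/s = 1.440 km/s.

Δv ≈ 1.44 km/s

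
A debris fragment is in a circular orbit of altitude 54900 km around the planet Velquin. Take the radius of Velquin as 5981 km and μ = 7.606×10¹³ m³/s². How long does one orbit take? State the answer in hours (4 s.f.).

r = 5981 + 54900 = 60881 km = 6.0881×10⁷ m.
Kepler's third law: T = 2π√(r³/μ) = 2π√((6.088×10⁷)³ / 7.606×10¹³).
r³/μ = 2.967×10⁹ s², so T = 2π × 5.447×10⁴ = 3.422×10⁵ s.
Converting: 3.422×10⁵ s ÷ 3600 = 95.07 hours.

T ≈ 95.07 hours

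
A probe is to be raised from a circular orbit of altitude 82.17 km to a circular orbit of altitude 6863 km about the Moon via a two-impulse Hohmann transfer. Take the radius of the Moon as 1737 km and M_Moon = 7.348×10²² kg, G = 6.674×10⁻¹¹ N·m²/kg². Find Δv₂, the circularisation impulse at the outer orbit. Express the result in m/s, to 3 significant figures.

Δv ≈ 309 m/s

μ = GM = 6.674×10⁻¹¹ × 7.348×10²² = 4.904×10¹² m³/s².
r₁ = 1737 + 82.17 = 1819.2 km = 1.8192×10⁶ m.
r₂ = 1737 + 6863 = 8600.0 km = 8.6000×10⁶ m.
Transfer ellipse a_t = (r₁ + r₂)/2 = 5.210×10⁶ m.
At r₁: circular v_c1 = √(μ/r₁) = 1642 m/s; transfer-perilune v_p = √[μ(2/r₁ − 1/a_t)] = 2110 m/s.
At r₂: circular v_c2 = √(μ/r₂) = 755.1 m/s; transfer-apolune v_a = √[μ(2/r₂ − 1/a_t)] = 446.2 m/s.
Δv₂ = v_c2 − v_a = 308.9 m/s.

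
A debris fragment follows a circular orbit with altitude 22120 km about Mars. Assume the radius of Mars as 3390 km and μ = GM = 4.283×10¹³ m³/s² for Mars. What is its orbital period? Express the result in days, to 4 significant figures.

r = 3390 + 22120 = 25510 km = 2.5510×10⁷ m.
Kepler's third law: T = 2π√(r³/μ) = 2π√((2.551×10⁷)³ / 4.283×10¹³).
r³/μ = 3.876×10⁸ s², so T = 2π × 1.969×10⁴ = 1.237×10⁵ s.
Converting: 1.237×10⁵ s ÷ 86400 = 1.432 days.

T ≈ 1.432 days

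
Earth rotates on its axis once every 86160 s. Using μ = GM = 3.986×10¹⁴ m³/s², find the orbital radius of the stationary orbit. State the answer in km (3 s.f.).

r_sync ≈ 42200 km

A synchronous orbit has period T, so by Kepler's third law a = (μT²/4π²)^(1/3).
μT²/4π² = 3.986×10¹⁴ × (8.616×10⁴)² / 39.48 = 7.495×10²² m³.
a = 4.216×10⁷ m = 42163 km.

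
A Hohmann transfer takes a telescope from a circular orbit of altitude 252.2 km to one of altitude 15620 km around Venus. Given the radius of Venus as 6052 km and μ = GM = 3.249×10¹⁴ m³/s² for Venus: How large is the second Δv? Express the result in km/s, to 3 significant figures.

r₁ = 6052 + 252.2 = 6304.2 km = 6.3042×10⁶ m.
r₂ = 6052 + 15620 = 21672 km = 2.1672×10⁷ m.
Transfer ellipse a_t = (r₁ + r₂)/2 = 1.399×10⁷ m.
At r₁: circular v_c1 = √(μ/r₁) = 7179 m/s; transfer-periapsis v_p = √[μ(2/r₁ − 1/a_t)] = 8936 m/s.
At r₂: circular v_c2 = √(μ/r₂) = 3872 m/s; transfer-apoapsis v_a = √[μ(2/r₂ − 1/a_t)] = 2599 m/s.
Δv₂ = v_c2 − v_a = 1273 m/s.
= 1.273 km/s.

Δv ≈ 1.27 km/s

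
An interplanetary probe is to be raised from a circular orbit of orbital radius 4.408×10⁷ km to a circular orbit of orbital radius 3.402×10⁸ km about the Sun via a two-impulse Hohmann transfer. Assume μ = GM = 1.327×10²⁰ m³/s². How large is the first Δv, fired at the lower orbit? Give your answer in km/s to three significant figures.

r₁ = 4.408×10⁷ km = 4.408×10¹⁰ m.
r₂ = 3.402×10⁸ km = 3.402×10¹¹ m.
Transfer ellipse a_t = (r₁ + r₂)/2 = 1.921×10¹¹ m.
At r₁: circular v_c1 = √(μ/r₁) = 54870 m/s; transfer-perihelion v_p = √[μ(2/r₁ − 1/a_t)] = 73010 m/s.
Δv₁ = v_p − v_c1 = 18140 m/s.
= 18.14 km/s.

Δv ≈ 18.1 km/s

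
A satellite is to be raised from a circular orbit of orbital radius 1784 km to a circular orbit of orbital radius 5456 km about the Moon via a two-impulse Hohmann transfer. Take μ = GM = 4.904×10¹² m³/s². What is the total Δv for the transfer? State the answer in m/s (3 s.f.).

Δv_total ≈ 660 m/s

r₁ = 1784 km = 1.784×10⁶ m.
r₂ = 5456 km = 5.456×10⁶ m.
Transfer ellipse a_t = (r₁ + r₂)/2 = 3.620×10⁶ m.
At r₁: circular v_c1 = √(μ/r₁) = 1658 m/s; transfer-perilune v_p = √[μ(2/r₁ − 1/a_t)] = 2035 m/s.
Δv₁ = v_p − v_c1 = 377.5 m/s.
At r₂: circular v_c2 = √(μ/r₂) = 948.1 m/s; transfer-apolune v_a = √[μ(2/r₂ − 1/a_t)] = 665.6 m/s.
Δv₂ = v_c2 − v_a = 282.5 m/s.
Total Δv = Δv₁ + Δv₂ = 660.0 m/s.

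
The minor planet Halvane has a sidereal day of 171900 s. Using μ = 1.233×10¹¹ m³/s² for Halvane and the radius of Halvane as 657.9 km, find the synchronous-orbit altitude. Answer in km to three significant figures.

A synchronous orbit has period T, so by Kepler's third law a = (μT²/4π²)^(1/3).
μT²/4π² = 1.233×10¹¹ × (1.719×10⁵)² / 39.48 = 9.229×10¹⁹ m³.
a = 4.519×10⁶ m = 4519.1 km.
Altitude h = a − R = 4519.1 − 657.9 = 3861.2 km.

h_sync ≈ 3860 km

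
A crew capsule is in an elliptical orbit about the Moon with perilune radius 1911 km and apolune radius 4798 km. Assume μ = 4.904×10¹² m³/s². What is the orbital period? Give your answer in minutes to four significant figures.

Semi-major axis a = (r_p + r_a)/2 = (1911.0 + 4798.0)/2 = 3354.5 km = 3.354×10⁶ m.
By Kepler's third law T = 2π√(a³/μ) = 2π × 2.774×10³ = 1.743×10⁴ s.
= 290.5 minutes.

T ≈ 290.5 minutes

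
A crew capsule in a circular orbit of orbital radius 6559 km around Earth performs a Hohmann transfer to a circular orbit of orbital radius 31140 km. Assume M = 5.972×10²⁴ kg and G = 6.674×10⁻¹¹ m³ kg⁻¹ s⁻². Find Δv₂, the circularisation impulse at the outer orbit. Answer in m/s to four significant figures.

μ = GM = 6.674×10⁻¹¹ × 5.972×10²⁴ = 3.986×10¹⁴ m³/s².
r₁ = 6559 km = 6.559×10⁶ m.
r₂ = 31140 km = 3.114×10⁷ m.
Transfer ellipse a_t = (r₁ + r₂)/2 = 1.885×10⁷ m.
At r₁: circular v_c1 = √(μ/r₁) = 7795 m/s; transfer-perigee v_p = √[μ(2/r₁ − 1/a_t)] = 10020 m/s.
At r₂: circular v_c2 = √(μ/r₂) = 3578 m/s; transfer-apogee v_a = √[μ(2/r₂ − 1/a_t)] = 2110 m/s.
Δv₂ = v_c2 − v_a = 1467 m/s.

Δv ≈ 1467 m/s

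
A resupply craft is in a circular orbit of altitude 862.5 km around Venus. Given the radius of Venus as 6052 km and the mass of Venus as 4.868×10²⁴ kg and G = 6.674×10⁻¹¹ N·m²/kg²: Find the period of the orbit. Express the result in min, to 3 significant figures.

μ = GM = 6.674×10⁻¹¹ × 4.868×10²⁴ = 3.249×10¹⁴ m³/s².
r = 6052 + 862.5 = 6914.5 km = 6.9145×10⁶ m.
Kepler's third law: T = 2π√(r³/μ) = 2π√((6.914×10⁶)³ / 3.249×10¹⁴).
r³/μ = 1.018×10⁶ s², so T = 2π × 1.009×10³ = 6.338×10³ s.
Converting: 6.338×10³ s ÷ 60.00 = 105.6 min.

T ≈ 106 min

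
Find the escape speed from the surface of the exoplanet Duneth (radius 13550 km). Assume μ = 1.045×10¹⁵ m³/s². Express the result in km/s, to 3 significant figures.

r = R = 1.355×10⁷ m.
Escape speed v_esc = √(2μ/r) = √(2 × 1.045×10¹⁵ / 1.355×10⁷) = √(1.542×10⁸) = 12420 m/s.
= 12.42 km/s.

v_esc ≈ 12.4 km/s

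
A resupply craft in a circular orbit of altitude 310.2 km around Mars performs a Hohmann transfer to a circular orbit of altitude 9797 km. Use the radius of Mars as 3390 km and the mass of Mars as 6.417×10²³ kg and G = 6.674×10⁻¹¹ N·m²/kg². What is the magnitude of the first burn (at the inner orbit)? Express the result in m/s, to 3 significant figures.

Δv ≈ 850 m/s

μ = GM = 6.674×10⁻¹¹ × 6.417×10²³ = 4.283×10¹³ m³/s².
r₁ = 3390 + 310.2 = 3700.2 km = 3.7002×10⁶ m.
r₂ = 3390 + 9797 = 13187 km = 1.3187×10⁷ m.
Transfer ellipse a_t = (r₁ + r₂)/2 = 8.444×10⁶ m.
At r₁: circular v_c1 = √(μ/r₁) = 3402 m/s; transfer-periapsis v_p = √[μ(2/r₁ − 1/a_t)] = 4252 m/s.
Δv₁ = v_p − v_c1 = 849.5 m/s.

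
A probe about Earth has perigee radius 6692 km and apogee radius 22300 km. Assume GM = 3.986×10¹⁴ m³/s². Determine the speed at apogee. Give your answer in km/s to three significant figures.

v ≈ 2.87 km/s

Semi-major axis a = (r_p + r_a)/2 = 14496 km = 1.450×10⁷ m.
Vis-viva: v² = μ(2/r − 1/a) = 3.986×10¹⁴ × (8.969×10⁻⁸ − 6.898×10⁻⁸) = 8.252×10⁶ m²/s².
v = 2873 m/s = 2.873 km/s.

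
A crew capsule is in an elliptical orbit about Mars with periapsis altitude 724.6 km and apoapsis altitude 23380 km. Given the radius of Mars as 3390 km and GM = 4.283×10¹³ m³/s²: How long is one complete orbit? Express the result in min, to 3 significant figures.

r_p = 3390 + 724.6 = 4114.6 km = 4.1146×10⁶ m.
r_a = 3390 + 23380 = 26770 km = 2.6770×10⁷ m.
Semi-major axis a = (r_p + r_a)/2 = (4114.6 + 26770)/2 = 15442 km = 1.544×10⁷ m.
By Kepler's third law T = 2π√(a³/μ) = 2π × 9.272×10³ = 5.826×10⁴ s.
= 971.0 min.

T ≈ 971 min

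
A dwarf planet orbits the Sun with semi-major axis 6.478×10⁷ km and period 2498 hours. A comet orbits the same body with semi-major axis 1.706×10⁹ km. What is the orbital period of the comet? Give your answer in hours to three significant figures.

Kepler's third law: T² ∝ a³, so T₂ = T₁ (a₂/a₁)^(3/2).
a₂/a₁ = 26.34, (a₂/a₁)^(3/2) = 135.1.
T₂ = 2498 × 135.1 = 3.376×10⁵ hours.

T₂ ≈ 3.38×10⁵ hours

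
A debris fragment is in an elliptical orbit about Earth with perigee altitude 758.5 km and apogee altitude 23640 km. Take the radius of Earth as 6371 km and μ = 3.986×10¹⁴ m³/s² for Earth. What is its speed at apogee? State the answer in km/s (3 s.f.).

r_p = 6371 + 758.5 = 7129.5 km = 7.1295×10⁶ m.
r_a = 6371 + 23640 = 30011 km = 3.0011×10⁷ m.
Semi-major axis a = (r_p + r_a)/2 = 18570 km = 1.857×10⁷ m.
Vis-viva: v² = μ(2/r − 1/a) = 3.986×10¹⁴ × (6.664×10⁻⁸ − 5.385×10⁻⁸) = 5.099×10⁶ m²/s².
v = 2258 m/s = 2.258 km/s.

v ≈ 2.26 km/s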